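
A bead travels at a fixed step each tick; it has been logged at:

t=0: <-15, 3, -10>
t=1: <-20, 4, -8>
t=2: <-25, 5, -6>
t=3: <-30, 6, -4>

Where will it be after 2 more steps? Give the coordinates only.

Each step adds <-5, +1, +2> to the position.
step 4: <-30, 6, -4> + <-5, +1, +2> → <-35, 7, -2>
step 5: <-35, 7, -2> + <-5, +1, +2> → <-40, 8, 0>

<-40, 8, 0>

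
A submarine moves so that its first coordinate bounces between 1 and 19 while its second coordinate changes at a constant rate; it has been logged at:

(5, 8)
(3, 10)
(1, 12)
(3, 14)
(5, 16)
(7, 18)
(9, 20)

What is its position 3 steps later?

The first coordinate reflects between 1 and 19, moving 2 per step.
  step 7: 9 → 11
  step 8: 11 → 13
  step 9: 13 → 15
The second coordinate changes by +2 each step: at step 9 it is 26.

(15, 26)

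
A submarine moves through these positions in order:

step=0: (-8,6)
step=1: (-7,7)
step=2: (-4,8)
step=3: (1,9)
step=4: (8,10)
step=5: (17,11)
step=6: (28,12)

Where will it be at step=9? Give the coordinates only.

First differences are (+1,+1), (+3,+1), (+5,+1), (+7,+1), (+9,+1), (+11,+1); their common second difference is (+2,+0) (constant acceleration).
step 7: (28,12) + (+13,+1) → (41,13)
step 8: (41,13) + (+15,+1) → (56,14)
step 9: (56,14) + (+17,+1) → (73,15)

(73,15)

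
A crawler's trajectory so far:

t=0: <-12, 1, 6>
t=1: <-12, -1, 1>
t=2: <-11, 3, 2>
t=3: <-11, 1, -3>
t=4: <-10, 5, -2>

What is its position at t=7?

Step-to-step displacements: <+0, -2, -5>, <+1, +4, +1>, <+0, -2, -5>, <+1, +4, +1> — a repeating cycle of length 2.
step 5: apply <+0, -2, -5> → <-10, 3, -7>
step 6: apply <+1, +4, +1> → <-9, 7, -6>
step 7: apply <+0, -2, -5> → <-9, 5, -11>

<-9, 5, -11>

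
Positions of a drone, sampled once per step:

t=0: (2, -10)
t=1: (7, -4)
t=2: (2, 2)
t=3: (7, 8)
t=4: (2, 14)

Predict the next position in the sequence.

(7, 20)

The first coordinate repeats the cycle [2, 7] with period 2; step 5 mod 2 = 1, giving 7.
The second coordinate changes by +6 each step, so at step 5 it is -10 + 5·(6) = 20.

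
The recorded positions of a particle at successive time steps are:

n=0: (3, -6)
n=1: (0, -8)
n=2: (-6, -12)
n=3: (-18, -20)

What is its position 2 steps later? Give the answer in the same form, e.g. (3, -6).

Consecutive displacements (-3, -2), (-6, -4), (-12, -8) scale by a factor of 2 each step.
step 4: (-18, -20) + (-24, -16) → (-42, -36)
step 5: (-42, -36) + (-48, -32) → (-90, -68)

(-90, -68)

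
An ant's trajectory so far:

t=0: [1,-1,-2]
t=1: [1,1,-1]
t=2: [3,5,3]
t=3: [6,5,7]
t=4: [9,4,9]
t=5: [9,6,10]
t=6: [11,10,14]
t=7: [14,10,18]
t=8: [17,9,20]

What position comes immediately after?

Differencing gives [+0,+2,+1], [+2,+4,+4], [+3,+0,+4], [+3,-1,+2], [+0,+2,+1], [+2,+4,+4], [+3,+0,+4], [+3,-1,+2]. This is the pattern [+0,+2,+1], [+2,+4,+4], [+3,+0,+4], [+3,-1,+2] repeated.
step 9: apply [+0,+2,+1] → [17,11,21]

[17,11,21]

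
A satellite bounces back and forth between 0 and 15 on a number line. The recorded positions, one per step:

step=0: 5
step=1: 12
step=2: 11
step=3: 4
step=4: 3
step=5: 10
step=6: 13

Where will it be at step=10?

The value reflects between 0 and 15, moving 7 per step.
  step 7: 13 → 6
  step 8: 6 → 1
  step 9: 1 → 8
  step 10: 8 → 15

15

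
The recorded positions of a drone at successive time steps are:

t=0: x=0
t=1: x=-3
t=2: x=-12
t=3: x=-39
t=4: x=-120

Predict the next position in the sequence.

Step-to-step displacements: -3, -9, -27, -81; each is 3× the previous.
step 5: -120 − 243 → x=-363

x=-363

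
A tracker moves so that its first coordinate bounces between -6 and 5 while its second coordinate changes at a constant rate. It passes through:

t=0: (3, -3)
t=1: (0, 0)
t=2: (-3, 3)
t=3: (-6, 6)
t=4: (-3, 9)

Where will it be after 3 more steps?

(4, 18)

The first coordinate travels 3 per step and bounces off the walls at -6 and 5.
  step 5: -3 → 0
  step 6: 0 → 3
  step 7: 3 → 4
The second coordinate changes by +3 each step: at step 7 it is 18.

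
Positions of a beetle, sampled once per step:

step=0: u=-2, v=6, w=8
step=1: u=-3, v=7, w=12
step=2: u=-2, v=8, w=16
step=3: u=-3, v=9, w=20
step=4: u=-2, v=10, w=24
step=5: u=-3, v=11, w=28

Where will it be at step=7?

u=-3, v=13, w=36

U: cycles through -2, -3 every 2 steps. Step 7 lands at position 1 of the cycle → -3.
V: linear, +1 per step → 13 at step 7.
W: linear, +4 per step → 36 at step 7.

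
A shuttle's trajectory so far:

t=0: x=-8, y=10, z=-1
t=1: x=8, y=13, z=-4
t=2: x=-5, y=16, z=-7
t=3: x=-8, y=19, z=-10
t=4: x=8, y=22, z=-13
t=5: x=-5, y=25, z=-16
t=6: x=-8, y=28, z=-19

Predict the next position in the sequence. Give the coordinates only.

The x coordinate repeats the cycle [-8, 8, -5] with period 3; step 7 mod 3 = 1, giving 8.
The y coordinate changes by +3 each step, so at step 7 it is 10 + 7·(3) = 31.
The z coordinate changes by -3 each step, so at step 7 it is -1 + 7·(-3) = -22.

x=8, y=31, z=-22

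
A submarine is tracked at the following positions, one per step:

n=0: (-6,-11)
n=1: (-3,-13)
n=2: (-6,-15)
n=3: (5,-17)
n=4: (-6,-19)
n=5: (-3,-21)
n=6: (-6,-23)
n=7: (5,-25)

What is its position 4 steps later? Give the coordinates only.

First: cycles through -6, -3, -6, 5 every 4 steps. Step 11 lands at position 3 of the cycle → 5.
Second: linear, -2 per step → -33 at step 11.

(5,-33)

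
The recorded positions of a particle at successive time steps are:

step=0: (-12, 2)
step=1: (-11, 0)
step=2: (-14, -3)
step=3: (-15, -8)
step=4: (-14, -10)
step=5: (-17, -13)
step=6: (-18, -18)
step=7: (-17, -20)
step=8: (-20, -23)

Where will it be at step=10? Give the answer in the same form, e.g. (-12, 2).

(-20, -30)

Step-to-step displacements: (+1, -2), (-3, -3), (-1, -5), (+1, -2), (-3, -3), (-1, -5), (+1, -2), (-3, -3) — a repeating cycle of length 3.
step 9: apply (-1, -5) → (-21, -28)
step 10: apply (+1, -2) → (-20, -30)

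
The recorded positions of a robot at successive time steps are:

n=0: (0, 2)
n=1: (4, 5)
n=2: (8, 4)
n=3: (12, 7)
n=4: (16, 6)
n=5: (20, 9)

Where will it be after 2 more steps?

The moves between consecutive positions are (+4, +3), (+4, -1), (+4, +3), (+4, -1), (+4, +3); they repeat the 2-cycle [(+4, +3), (+4, -1)].
step 6: apply (+4, -1) → (24, 8)
step 7: apply (+4, +3) → (28, 11)

(28, 11)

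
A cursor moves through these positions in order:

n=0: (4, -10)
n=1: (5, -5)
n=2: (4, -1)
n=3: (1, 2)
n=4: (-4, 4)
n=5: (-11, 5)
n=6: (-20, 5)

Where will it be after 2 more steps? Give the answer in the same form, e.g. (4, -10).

(-44, 2)

First differences are (+1, +5), (-1, +4), (-3, +3), (-5, +2), (-7, +1), (-9, +0); their common second difference is (-2, -1) (constant acceleration).
step 7: (-20, 5) + (-11, -1) → (-31, 4)
step 8: (-31, 4) + (-13, -2) → (-44, 2)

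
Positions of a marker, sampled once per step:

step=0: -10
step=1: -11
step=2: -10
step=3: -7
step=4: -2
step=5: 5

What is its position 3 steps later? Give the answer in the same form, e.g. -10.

Taking differences between consecutive positions: -1, +1, +3, +5, +7. These grow by +2 each step.
step 6: 5 + 9 → 14
step 7: 14 + 11 → 25
step 8: 25 + 13 → 38

38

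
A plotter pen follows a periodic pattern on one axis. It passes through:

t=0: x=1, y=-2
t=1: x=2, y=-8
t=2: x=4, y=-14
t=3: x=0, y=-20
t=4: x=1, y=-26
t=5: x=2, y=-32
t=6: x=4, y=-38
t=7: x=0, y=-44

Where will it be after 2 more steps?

The x coordinate repeats the cycle [1, 2, 4, 0] with period 4; step 9 mod 4 = 1, giving 2.
The y coordinate changes by -6 each step, so at step 9 it is -2 + 9·(-6) = -56.

x=2, y=-56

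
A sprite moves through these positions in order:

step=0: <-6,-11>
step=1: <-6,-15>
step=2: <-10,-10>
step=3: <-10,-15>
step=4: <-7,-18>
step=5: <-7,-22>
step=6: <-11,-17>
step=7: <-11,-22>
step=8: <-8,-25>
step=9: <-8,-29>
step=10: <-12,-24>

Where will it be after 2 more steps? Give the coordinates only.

<-9,-32>

The moves between consecutive positions are <+0,-4>, <-4,+5>, <+0,-5>, <+3,-3>, <+0,-4>, <-4,+5>, <+0,-5>, <+3,-3>, <+0,-4>, <-4,+5>; they repeat the 4-cycle [<+0,-4>, <-4,+5>, <+0,-5>, <+3,-3>].
step 11: apply <+0,-5> → <-12,-29>
step 12: apply <+3,-3> → <-9,-32>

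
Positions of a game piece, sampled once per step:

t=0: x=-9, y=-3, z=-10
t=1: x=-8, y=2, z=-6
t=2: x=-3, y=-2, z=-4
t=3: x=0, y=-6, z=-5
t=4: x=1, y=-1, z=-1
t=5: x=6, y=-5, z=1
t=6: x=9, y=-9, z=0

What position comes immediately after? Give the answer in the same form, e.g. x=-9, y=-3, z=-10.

x=10, y=-4, z=4

The moves between consecutive positions are (+1,+5,+4), (+5,-4,+2), (+3,-4,-1), (+1,+5,+4), (+5,-4,+2), (+3,-4,-1); they repeat the 3-cycle [(+1,+5,+4), (+5,-4,+2), (+3,-4,-1)].
step 7: apply (+1,+5,+4) → x=10, y=-4, z=4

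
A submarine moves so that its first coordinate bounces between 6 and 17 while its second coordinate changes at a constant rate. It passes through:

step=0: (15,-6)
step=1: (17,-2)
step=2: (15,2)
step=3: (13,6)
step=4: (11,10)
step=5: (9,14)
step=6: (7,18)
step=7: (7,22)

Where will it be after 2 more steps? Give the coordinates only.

The first coordinate reflects between 6 and 17, moving 2 per step.
  step 8: 7 → 9
  step 9: 9 → 11
The second coordinate changes by +4 each step: at step 9 it is 30.

(11,30)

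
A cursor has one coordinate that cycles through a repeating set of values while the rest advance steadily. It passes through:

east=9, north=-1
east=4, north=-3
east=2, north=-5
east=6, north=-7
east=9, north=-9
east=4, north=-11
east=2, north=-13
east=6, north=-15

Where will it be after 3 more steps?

The east coordinate repeats the cycle [9, 4, 2, 6] with period 4; step 10 mod 4 = 2, giving 2.
The north coordinate changes by -2 each step, so at step 10 it is -1 + 10·(-2) = -21.

east=2, north=-21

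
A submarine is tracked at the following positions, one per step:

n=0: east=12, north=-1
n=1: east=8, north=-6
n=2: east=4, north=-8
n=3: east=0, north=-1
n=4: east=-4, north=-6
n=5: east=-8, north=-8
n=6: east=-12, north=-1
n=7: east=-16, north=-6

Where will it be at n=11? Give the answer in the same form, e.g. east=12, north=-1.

east=-32, north=-8

The east coordinate changes by -4 each step, so at step 11 it is 12 + 11·(-4) = -32.
The north coordinate repeats the cycle [-1, -6, -8] with period 3; step 11 mod 3 = 2, giving -8.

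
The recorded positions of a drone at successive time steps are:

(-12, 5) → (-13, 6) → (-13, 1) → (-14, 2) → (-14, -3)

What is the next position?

(-15, -2)

Step-to-step displacements: (-1, +1), (+0, -5), (-1, +1), (+0, -5) — a repeating cycle of length 2.
step 5: apply (-1, +1) → (-15, -2)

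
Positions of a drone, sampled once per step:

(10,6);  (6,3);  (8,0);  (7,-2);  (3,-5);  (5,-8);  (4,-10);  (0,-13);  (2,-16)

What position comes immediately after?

(1,-18)

Step-to-step displacements: (-4,-3), (+2,-3), (-1,-2), (-4,-3), (+2,-3), (-1,-2), (-4,-3), (+2,-3) — a repeating cycle of length 3.
step 9: apply (-1,-2) → (1,-18)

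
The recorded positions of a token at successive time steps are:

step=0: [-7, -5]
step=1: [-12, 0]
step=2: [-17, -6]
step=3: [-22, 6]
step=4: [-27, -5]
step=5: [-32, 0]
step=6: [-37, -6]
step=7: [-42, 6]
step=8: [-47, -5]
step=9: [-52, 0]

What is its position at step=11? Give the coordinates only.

[-62, 6]

First: linear, -5 per step → -62 at step 11.
Second: cycles through -5, 0, -6, 6 every 4 steps. Step 11 lands at position 3 of the cycle → 6.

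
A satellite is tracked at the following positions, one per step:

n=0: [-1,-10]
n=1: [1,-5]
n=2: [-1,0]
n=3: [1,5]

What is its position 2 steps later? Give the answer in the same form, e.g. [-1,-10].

[1,15]

First: cycles through -1, 1 every 2 steps. Step 5 lands at position 1 of the cycle → 1.
Second: linear, +5 per step → 15 at step 5.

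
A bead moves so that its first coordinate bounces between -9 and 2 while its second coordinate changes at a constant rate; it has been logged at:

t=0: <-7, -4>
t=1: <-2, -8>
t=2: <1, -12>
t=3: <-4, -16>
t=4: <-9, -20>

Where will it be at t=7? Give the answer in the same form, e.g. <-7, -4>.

The first coordinate travels 5 per step and bounces off the walls at -9 and 2.
  step 5: -9 → -4
  step 6: -4 → 1
  step 7: 1 → -2
The second coordinate changes by -4 each step: at step 7 it is -32.

<-2, -32>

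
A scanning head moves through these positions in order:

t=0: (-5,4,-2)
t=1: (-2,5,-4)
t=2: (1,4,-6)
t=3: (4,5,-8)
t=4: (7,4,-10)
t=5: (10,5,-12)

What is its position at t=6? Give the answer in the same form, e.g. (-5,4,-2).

First: linear, +3 per step → 13 at step 6.
Second: cycles through 4, 5 every 2 steps. Step 6 lands at position 0 of the cycle → 4.
Third: linear, -2 per step → -14 at step 6.

(13,4,-14)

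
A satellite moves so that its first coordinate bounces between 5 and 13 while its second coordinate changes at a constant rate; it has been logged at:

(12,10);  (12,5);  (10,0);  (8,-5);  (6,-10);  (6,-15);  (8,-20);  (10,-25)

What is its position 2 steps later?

(12,-35)

The first coordinate travels 2 per step and bounces off the walls at 5 and 13.
  step 8: 10 → 12
  step 9: 12 → 12
The second coordinate changes by -5 each step: at step 9 it is -35.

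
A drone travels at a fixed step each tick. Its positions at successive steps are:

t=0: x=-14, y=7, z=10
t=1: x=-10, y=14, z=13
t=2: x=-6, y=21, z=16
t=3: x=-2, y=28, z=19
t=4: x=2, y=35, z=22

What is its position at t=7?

x=14, y=56, z=31

The position changes by (+4, +7, +3) every step.
step 5: x=2, y=35, z=22 + (+4, +7, +3) → x=6, y=42, z=25
step 6: x=6, y=42, z=25 + (+4, +7, +3) → x=10, y=49, z=28
step 7: x=10, y=49, z=28 + (+4, +7, +3) → x=14, y=56, z=31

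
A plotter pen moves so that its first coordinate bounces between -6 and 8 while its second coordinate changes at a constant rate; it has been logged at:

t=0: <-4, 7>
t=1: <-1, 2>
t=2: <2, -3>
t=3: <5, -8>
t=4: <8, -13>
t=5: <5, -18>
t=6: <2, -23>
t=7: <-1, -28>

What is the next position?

<-4, -33>

The first coordinate reflects between -6 and 8, moving 3 per step.
  step 8: -1 → -4
The second coordinate changes by -5 each step: at step 8 it is -33.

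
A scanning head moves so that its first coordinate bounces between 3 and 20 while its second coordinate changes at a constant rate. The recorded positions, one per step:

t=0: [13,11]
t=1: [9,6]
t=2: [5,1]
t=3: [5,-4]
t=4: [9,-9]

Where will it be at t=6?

[17,-19]

The first coordinate travels 4 per step and bounces off the walls at 3 and 20.
  step 5: 9 → 13
  step 6: 13 → 17
The second coordinate changes by -5 each step: at step 6 it is -19.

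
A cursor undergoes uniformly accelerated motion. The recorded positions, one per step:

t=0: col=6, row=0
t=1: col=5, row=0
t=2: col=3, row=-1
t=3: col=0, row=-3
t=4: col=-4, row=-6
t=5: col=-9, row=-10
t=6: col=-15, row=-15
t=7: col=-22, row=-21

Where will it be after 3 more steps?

First differences are (-1, +0), (-2, -1), (-3, -2), (-4, -3), (-5, -4), (-6, -5), (-7, -6); their common second difference is (-1, -1) (constant acceleration).
step 8: col=-22, row=-21 + (-8, -7) → col=-30, row=-28
step 9: col=-30, row=-28 + (-9, -8) → col=-39, row=-36
step 10: col=-39, row=-36 + (-10, -9) → col=-49, row=-45

col=-49, row=-45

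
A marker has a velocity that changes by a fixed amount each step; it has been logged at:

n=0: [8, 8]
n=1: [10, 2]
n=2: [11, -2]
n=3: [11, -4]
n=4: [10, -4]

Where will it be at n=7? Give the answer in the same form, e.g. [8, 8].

[1, 8]

First differences are [+2, -6], [+1, -4], [+0, -2], [-1, +0]; their common second difference is [-1, +2] (constant acceleration).
step 5: [10, -4] + [-2, +2] → [8, -2]
step 6: [8, -2] + [-3, +4] → [5, 2]
step 7: [5, 2] + [-4, +6] → [1, 8]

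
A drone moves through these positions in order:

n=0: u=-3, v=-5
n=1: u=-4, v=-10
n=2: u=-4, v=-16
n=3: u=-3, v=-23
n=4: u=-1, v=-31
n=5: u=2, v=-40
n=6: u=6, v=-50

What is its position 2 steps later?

u=17, v=-73

First differences are (-1, -5), (+0, -6), (+1, -7), (+2, -8), (+3, -9), (+4, -10); their common second difference is (+1, -1) (constant acceleration).
step 7: u=6, v=-50 + (+5, -11) → u=11, v=-61
step 8: u=11, v=-61 + (+6, -12) → u=17, v=-73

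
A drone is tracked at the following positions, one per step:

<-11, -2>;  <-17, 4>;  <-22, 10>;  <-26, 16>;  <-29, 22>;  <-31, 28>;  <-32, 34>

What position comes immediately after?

Taking differences between consecutive positions: <-6, +6>, <-5, +6>, <-4, +6>, <-3, +6>, <-2, +6>, <-1, +6>. These grow by <+1, +0> each step.
step 7: <-32, 34> + <+0, +6> → <-32, 40>

<-32, 40>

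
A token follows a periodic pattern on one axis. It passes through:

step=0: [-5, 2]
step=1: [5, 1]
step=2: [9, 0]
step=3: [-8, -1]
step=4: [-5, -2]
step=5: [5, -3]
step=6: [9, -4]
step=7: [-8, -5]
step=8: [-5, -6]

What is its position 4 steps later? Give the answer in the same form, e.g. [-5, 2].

The first coordinate repeats the cycle [-5, 5, 9, -8] with period 4; step 12 mod 4 = 0, giving -5.
The second coordinate changes by -1 each step, so at step 12 it is 2 + 12·(-1) = -10.

[-5, -10]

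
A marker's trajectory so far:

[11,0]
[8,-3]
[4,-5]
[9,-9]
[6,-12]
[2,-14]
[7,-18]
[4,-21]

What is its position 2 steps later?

The moves between consecutive positions are [-3,-3], [-4,-2], [+5,-4], [-3,-3], [-4,-2], [+5,-4], [-3,-3]; they repeat the 3-cycle [[-3,-3], [-4,-2], [+5,-4]].
step 8: apply [-4,-2] → [0,-23]
step 9: apply [+5,-4] → [5,-27]

[5,-27]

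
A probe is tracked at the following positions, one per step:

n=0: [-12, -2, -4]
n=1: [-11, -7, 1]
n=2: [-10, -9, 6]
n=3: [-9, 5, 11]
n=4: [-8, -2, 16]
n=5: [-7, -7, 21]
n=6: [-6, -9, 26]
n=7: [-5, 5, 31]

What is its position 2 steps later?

[-3, -7, 41]

The first coordinate changes by +1 each step, so at step 9 it is -12 + 9·(1) = -3.
The second coordinate repeats the cycle [-2, -7, -9, 5] with period 4; step 9 mod 4 = 1, giving -7.
The third coordinate changes by +5 each step, so at step 9 it is -4 + 9·(5) = 41.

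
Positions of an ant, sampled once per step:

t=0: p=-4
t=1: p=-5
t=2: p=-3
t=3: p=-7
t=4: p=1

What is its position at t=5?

Step-to-step displacements: -1, +2, -4, +8; each is -2× the previous.
step 5: 1 − 16 → p=-15

p=-15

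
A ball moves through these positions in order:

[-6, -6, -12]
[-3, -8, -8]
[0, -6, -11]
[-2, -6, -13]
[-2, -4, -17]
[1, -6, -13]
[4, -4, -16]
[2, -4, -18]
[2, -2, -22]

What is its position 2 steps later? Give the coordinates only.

Step-to-step displacements: [+3, -2, +4], [+3, +2, -3], [-2, +0, -2], [+0, +2, -4], [+3, -2, +4], [+3, +2, -3], [-2, +0, -2], [+0, +2, -4] — a repeating cycle of length 4.
step 9: apply [+3, -2, +4] → [5, -4, -18]
step 10: apply [+3, +2, -3] → [8, -2, -21]

[8, -2, -21]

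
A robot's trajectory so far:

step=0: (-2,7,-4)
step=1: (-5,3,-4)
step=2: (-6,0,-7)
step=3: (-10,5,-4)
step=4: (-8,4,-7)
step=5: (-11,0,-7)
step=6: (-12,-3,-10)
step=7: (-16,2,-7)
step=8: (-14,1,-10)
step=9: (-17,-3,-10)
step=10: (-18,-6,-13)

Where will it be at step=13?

Differencing gives (-3,-4,+0), (-1,-3,-3), (-4,+5,+3), (+2,-1,-3), (-3,-4,+0), (-1,-3,-3), (-4,+5,+3), (+2,-1,-3), (-3,-4,+0), (-1,-3,-3). This is the pattern (-3,-4,+0), (-1,-3,-3), (-4,+5,+3), (+2,-1,-3) repeated.
step 11: apply (-4,+5,+3) → (-22,-1,-10)
step 12: apply (+2,-1,-3) → (-20,-2,-13)
step 13: apply (-3,-4,+0) → (-23,-6,-13)

(-23,-6,-13)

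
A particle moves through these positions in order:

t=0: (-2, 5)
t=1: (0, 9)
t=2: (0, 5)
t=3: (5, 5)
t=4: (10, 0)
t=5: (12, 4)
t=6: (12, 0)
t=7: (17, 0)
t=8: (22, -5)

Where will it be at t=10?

Step-to-step displacements: (+2, +4), (+0, -4), (+5, +0), (+5, -5), (+2, +4), (+0, -4), (+5, +0), (+5, -5) — a repeating cycle of length 4.
step 9: apply (+2, +4) → (24, -1)
step 10: apply (+0, -4) → (24, -5)

(24, -5)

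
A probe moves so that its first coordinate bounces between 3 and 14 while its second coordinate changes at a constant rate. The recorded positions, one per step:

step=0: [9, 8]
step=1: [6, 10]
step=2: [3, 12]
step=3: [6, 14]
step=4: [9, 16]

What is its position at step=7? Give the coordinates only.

The first coordinate travels 3 per step and bounces off the walls at 3 and 14.
  step 5: 9 → 12
  step 6: 12 → 13
  step 7: 13 → 10
The second coordinate changes by +2 each step: at step 7 it is 22.

[10, 22]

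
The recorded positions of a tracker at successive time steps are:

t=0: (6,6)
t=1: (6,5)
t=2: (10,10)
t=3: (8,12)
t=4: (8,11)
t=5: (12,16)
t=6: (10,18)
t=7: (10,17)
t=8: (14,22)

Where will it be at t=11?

(16,28)

Differencing gives (+0,-1), (+4,+5), (-2,+2), (+0,-1), (+4,+5), (-2,+2), (+0,-1), (+4,+5). This is the pattern (+0,-1), (+4,+5), (-2,+2) repeated.
step 9: apply (-2,+2) → (12,24)
step 10: apply (+0,-1) → (12,23)
step 11: apply (+4,+5) → (16,28)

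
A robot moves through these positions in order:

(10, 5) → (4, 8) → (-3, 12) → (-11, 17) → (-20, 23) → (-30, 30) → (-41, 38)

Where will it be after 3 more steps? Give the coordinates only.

First differences are (-6, +3), (-7, +4), (-8, +5), (-9, +6), (-10, +7), (-11, +8); their common second difference is (-1, +1) (constant acceleration).
step 7: (-41, 38) + (-12, +9) → (-53, 47)
step 8: (-53, 47) + (-13, +10) → (-66, 57)
step 9: (-66, 57) + (-14, +11) → (-80, 68)

(-80, 68)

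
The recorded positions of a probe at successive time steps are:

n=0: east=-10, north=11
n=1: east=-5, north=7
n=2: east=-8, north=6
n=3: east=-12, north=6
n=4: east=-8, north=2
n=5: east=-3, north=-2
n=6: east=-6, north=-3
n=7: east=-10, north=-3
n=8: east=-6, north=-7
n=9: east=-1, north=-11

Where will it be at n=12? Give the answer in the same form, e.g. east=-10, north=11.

east=-4, north=-16

The moves between consecutive positions are (+5, -4), (-3, -1), (-4, +0), (+4, -4), (+5, -4), (-3, -1), (-4, +0), (+4, -4), (+5, -4); they repeat the 4-cycle [(+5, -4), (-3, -1), (-4, +0), (+4, -4)].
step 10: apply (-3, -1) → east=-4, north=-12
step 11: apply (-4, +0) → east=-8, north=-12
step 12: apply (+4, -4) → east=-4, north=-16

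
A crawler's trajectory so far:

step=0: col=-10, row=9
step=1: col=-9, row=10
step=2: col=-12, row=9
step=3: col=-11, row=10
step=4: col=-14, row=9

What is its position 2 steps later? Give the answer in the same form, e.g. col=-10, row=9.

col=-16, row=9

The moves between consecutive positions are (+1, +1), (-3, -1), (+1, +1), (-3, -1); they repeat the 2-cycle [(+1, +1), (-3, -1)].
step 5: apply (+1, +1) → col=-13, row=10
step 6: apply (-3, -1) → col=-16, row=9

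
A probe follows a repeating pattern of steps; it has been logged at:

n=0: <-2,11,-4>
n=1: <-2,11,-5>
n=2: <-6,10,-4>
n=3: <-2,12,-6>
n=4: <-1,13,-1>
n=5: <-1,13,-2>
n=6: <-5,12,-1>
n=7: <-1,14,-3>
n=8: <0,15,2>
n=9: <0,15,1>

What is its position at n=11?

Step-to-step displacements: <+0,+0,-1>, <-4,-1,+1>, <+4,+2,-2>, <+1,+1,+5>, <+0,+0,-1>, <-4,-1,+1>, <+4,+2,-2>, <+1,+1,+5>, <+0,+0,-1> — a repeating cycle of length 4.
step 10: apply <-4,-1,+1> → <-4,14,2>
step 11: apply <+4,+2,-2> → <0,16,0>

<0,16,0>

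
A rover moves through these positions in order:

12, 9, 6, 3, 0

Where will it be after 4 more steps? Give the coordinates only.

-12

Each step adds -3 to the position.
step 5: 0 − 3 → -3
step 6: -3 − 3 → -6
step 7: -6 − 3 → -9
step 8: -9 − 3 → -12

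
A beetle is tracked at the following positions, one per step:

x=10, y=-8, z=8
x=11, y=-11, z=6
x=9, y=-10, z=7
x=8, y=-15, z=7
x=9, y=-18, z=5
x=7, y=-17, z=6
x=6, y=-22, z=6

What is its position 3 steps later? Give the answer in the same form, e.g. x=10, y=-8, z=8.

Differencing gives (+1, -3, -2), (-2, +1, +1), (-1, -5, +0), (+1, -3, -2), (-2, +1, +1), (-1, -5, +0). This is the pattern (+1, -3, -2), (-2, +1, +1), (-1, -5, +0) repeated.
step 7: apply (+1, -3, -2) → x=7, y=-25, z=4
step 8: apply (-2, +1, +1) → x=5, y=-24, z=5
step 9: apply (-1, -5, +0) → x=4, y=-29, z=5

x=4, y=-29, z=5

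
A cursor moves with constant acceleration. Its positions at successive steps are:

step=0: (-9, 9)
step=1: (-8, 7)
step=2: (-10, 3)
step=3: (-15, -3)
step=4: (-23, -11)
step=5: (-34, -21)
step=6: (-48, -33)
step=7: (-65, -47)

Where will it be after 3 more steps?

Taking differences between consecutive positions: (+1, -2), (-2, -4), (-5, -6), (-8, -8), (-11, -10), (-14, -12), (-17, -14). These grow by (-3, -2) each step.
step 8: (-65, -47) + (-20, -16) → (-85, -63)
step 9: (-85, -63) + (-23, -18) → (-108, -81)
step 10: (-108, -81) + (-26, -20) → (-134, -101)

(-134, -101)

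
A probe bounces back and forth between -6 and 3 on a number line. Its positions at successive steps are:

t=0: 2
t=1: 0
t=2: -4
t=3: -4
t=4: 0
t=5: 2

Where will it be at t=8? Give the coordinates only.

The value reflects between -6 and 3, moving 4 per step.
  step 6: 2 → -2
  step 7: -2 → -6
  step 8: -6 → -2

-2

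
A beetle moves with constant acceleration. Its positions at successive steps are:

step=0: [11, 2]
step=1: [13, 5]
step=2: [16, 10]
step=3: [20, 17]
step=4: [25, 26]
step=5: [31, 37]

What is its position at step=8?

[55, 82]

First differences are [+2, +3], [+3, +5], [+4, +7], [+5, +9], [+6, +11]; their common second difference is [+1, +2] (constant acceleration).
step 6: [31, 37] + [+7, +13] → [38, 50]
step 7: [38, 50] + [+8, +15] → [46, 65]
step 8: [46, 65] + [+9, +17] → [55, 82]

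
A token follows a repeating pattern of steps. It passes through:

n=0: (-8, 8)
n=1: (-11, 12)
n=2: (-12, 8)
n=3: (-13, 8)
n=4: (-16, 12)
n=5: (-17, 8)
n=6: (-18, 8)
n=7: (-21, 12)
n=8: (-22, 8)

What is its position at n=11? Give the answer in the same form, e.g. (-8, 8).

The moves between consecutive positions are (-3, +4), (-1, -4), (-1, +0), (-3, +4), (-1, -4), (-1, +0), (-3, +4), (-1, -4); they repeat the 3-cycle [(-3, +4), (-1, -4), (-1, +0)].
step 9: apply (-1, +0) → (-23, 8)
step 10: apply (-3, +4) → (-26, 12)
step 11: apply (-1, -4) → (-27, 8)

(-27, 8)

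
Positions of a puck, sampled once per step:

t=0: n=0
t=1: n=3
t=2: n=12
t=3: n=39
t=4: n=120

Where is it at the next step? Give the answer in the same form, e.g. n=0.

The jumps are +3, +9, +27, +81 — a geometric progression with ratio 3.
step 5: 120 + 243 → n=363

n=363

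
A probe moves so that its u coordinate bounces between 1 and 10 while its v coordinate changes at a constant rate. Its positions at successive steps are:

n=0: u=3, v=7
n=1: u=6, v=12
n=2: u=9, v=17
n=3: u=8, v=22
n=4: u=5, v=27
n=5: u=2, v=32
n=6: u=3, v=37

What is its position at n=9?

The u coordinate reflects between 1 and 10, moving 3 per step.
  step 7: 3 → 6
  step 8: 6 → 9
  step 9: 9 → 8
The v coordinate changes by +5 each step: at step 9 it is 52.

u=8, v=52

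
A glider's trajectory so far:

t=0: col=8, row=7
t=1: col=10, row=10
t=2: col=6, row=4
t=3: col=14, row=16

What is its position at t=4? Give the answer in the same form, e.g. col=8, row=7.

col=-2, row=-8

Step-to-step displacements: (+2,+3), (-4,-6), (+8,+12); each is -2× the previous.
step 4: col=14, row=16 + (-16,-24) → col=-2, row=-8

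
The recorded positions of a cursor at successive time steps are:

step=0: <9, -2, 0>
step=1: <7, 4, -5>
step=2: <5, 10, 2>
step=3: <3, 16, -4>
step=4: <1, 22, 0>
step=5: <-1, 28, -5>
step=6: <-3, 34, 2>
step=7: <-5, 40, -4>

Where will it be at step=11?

<-13, 64, -4>

First: linear, -2 per step → -13 at step 11.
Second: linear, +6 per step → 64 at step 11.
Third: cycles through 0, -5, 2, -4 every 4 steps. Step 11 lands at position 3 of the cycle → -4.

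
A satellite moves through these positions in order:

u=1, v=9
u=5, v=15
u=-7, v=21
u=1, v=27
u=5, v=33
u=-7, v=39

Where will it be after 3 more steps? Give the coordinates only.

u=-7, v=57

U: cycles through 1, 5, -7 every 3 steps. Step 8 lands at position 2 of the cycle → -7.
V: linear, +6 per step → 57 at step 8.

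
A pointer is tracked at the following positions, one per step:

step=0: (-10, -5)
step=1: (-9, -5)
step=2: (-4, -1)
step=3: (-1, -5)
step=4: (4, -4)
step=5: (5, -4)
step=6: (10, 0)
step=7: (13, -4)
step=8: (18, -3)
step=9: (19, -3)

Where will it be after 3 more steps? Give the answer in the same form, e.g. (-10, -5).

(32, -2)

Differencing gives (+1, +0), (+5, +4), (+3, -4), (+5, +1), (+1, +0), (+5, +4), (+3, -4), (+5, +1), (+1, +0). This is the pattern (+1, +0), (+5, +4), (+3, -4), (+5, +1) repeated.
step 10: apply (+5, +4) → (24, 1)
step 11: apply (+3, -4) → (27, -3)
step 12: apply (+5, +1) → (32, -2)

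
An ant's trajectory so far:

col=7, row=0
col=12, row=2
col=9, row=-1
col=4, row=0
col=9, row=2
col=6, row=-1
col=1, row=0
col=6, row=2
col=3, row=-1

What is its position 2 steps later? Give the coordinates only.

Differencing gives (+5,+2), (-3,-3), (-5,+1), (+5,+2), (-3,-3), (-5,+1), (+5,+2), (-3,-3). This is the pattern (+5,+2), (-3,-3), (-5,+1) repeated.
step 9: apply (-5,+1) → col=-2, row=0
step 10: apply (+5,+2) → col=3, row=2

col=3, row=2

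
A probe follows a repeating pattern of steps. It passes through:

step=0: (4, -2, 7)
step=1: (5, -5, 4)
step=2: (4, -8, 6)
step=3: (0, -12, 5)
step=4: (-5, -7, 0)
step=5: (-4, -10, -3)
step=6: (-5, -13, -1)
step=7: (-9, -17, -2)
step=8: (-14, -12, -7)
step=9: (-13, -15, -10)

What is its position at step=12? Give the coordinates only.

(-23, -17, -14)

Differencing gives (+1, -3, -3), (-1, -3, +2), (-4, -4, -1), (-5, +5, -5), (+1, -3, -3), (-1, -3, +2), (-4, -4, -1), (-5, +5, -5), (+1, -3, -3). This is the pattern (+1, -3, -3), (-1, -3, +2), (-4, -4, -1), (-5, +5, -5) repeated.
step 10: apply (-1, -3, +2) → (-14, -18, -8)
step 11: apply (-4, -4, -1) → (-18, -22, -9)
step 12: apply (-5, +5, -5) → (-23, -17, -14)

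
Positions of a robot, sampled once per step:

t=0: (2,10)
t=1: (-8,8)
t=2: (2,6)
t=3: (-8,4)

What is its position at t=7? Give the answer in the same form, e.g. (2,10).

(-8,-4)

The first coordinate repeats the cycle [2, -8] with period 2; step 7 mod 2 = 1, giving -8.
The second coordinate changes by -2 each step, so at step 7 it is 10 + 7·(-2) = -4.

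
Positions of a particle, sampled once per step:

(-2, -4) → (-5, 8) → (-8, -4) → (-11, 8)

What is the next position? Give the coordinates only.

(-14, -4)

The first coordinate changes by -3 each step, so at step 4 it is -2 + 4·(-3) = -14.
The second coordinate repeats the cycle [-4, 8] with period 2; step 4 mod 2 = 0, giving -4.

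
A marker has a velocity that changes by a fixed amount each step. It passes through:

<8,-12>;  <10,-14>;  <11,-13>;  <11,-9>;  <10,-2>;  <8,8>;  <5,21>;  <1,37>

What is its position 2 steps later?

<-10,78>

Taking differences between consecutive positions: <+2,-2>, <+1,+1>, <+0,+4>, <-1,+7>, <-2,+10>, <-3,+13>, <-4,+16>. These grow by <-1,+3> each step.
step 8: <1,37> + <-5,+19> → <-4,56>
step 9: <-4,56> + <-6,+22> → <-10,78>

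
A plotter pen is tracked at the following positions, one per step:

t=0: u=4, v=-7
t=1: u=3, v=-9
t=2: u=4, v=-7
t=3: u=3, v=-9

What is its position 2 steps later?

Consecutive displacements (-1, -2), (+1, +2), (-1, -2) scale by a factor of -1 each step.
step 4: u=3, v=-9 + (+1, +2) → u=4, v=-7
step 5: u=4, v=-7 + (-1, -2) → u=3, v=-9

u=3, v=-9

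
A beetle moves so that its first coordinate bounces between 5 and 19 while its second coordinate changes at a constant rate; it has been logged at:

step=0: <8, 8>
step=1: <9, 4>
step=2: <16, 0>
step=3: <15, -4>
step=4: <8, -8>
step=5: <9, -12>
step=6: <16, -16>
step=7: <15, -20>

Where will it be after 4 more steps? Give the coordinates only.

<15, -36>

The first coordinate travels 7 per step and bounces off the walls at 5 and 19.
  step 8: 15 → 8
  step 9: 8 → 9
  step 10: 9 → 16
  step 11: 16 → 15
The second coordinate changes by -4 each step: at step 11 it is -36.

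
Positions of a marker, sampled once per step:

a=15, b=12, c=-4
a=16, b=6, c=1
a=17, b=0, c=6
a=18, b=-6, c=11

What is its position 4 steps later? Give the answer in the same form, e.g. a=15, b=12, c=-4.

a=22, b=-30, c=31

Each step adds (+1, -6, +5) to the position.
step 4: a=18, b=-6, c=11 + (+1, -6, +5) → a=19, b=-12, c=16
step 5: a=19, b=-12, c=16 + (+1, -6, +5) → a=20, b=-18, c=21
step 6: a=20, b=-18, c=21 + (+1, -6, +5) → a=21, b=-24, c=26
step 7: a=21, b=-24, c=26 + (+1, -6, +5) → a=22, b=-30, c=31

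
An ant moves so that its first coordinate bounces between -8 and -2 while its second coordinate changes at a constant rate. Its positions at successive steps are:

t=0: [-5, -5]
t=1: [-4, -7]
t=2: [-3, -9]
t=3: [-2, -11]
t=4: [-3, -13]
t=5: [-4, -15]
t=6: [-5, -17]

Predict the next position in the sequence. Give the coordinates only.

[-6, -19]

The first coordinate reflects between -8 and -2, moving 1 per step.
  step 7: -5 → -6
The second coordinate changes by -2 each step: at step 7 it is -19.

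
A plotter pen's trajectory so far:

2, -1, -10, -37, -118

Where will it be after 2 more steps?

Consecutive displacements -3, -9, -27, -81 scale by a factor of 3 each step.
step 5: -118 − 243 → -361
step 6: -361 − 729 → -1090

-1090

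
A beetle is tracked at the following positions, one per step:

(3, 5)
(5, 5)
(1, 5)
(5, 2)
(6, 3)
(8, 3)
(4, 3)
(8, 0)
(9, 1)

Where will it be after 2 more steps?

Step-to-step displacements: (+2, +0), (-4, +0), (+4, -3), (+1, +1), (+2, +0), (-4, +0), (+4, -3), (+1, +1) — a repeating cycle of length 4.
step 9: apply (+2, +0) → (11, 1)
step 10: apply (-4, +0) → (7, 1)

(7, 1)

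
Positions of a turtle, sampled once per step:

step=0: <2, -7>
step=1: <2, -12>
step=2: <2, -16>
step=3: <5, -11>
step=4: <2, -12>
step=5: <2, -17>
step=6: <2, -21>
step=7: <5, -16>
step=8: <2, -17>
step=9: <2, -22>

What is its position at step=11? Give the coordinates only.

<5, -21>

Differencing gives <+0, -5>, <+0, -4>, <+3, +5>, <-3, -1>, <+0, -5>, <+0, -4>, <+3, +5>, <-3, -1>, <+0, -5>. This is the pattern <+0, -5>, <+0, -4>, <+3, +5>, <-3, -1> repeated.
step 10: apply <+0, -4> → <2, -26>
step 11: apply <+3, +5> → <5, -21>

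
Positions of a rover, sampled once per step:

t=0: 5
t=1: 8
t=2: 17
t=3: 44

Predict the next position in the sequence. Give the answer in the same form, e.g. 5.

Step-to-step displacements: +3, +9, +27; each is 3× the previous.
step 4: 44 + 81 → 125

125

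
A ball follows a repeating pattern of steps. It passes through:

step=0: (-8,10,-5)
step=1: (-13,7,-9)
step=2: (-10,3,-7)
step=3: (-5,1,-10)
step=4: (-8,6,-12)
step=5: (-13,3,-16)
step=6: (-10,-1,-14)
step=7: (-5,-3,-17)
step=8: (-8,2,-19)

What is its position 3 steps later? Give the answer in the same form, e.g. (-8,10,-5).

(-5,-7,-24)

Step-to-step displacements: (-5,-3,-4), (+3,-4,+2), (+5,-2,-3), (-3,+5,-2), (-5,-3,-4), (+3,-4,+2), (+5,-2,-3), (-3,+5,-2) — a repeating cycle of length 4.
step 9: apply (-5,-3,-4) → (-13,-1,-23)
step 10: apply (+3,-4,+2) → (-10,-5,-21)
step 11: apply (+5,-2,-3) → (-5,-7,-24)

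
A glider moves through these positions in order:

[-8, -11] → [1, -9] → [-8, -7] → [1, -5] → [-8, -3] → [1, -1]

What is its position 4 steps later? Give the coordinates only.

[1, 7]

The first coordinate repeats the cycle [-8, 1] with period 2; step 9 mod 2 = 1, giving 1.
The second coordinate changes by +2 each step, so at step 9 it is -11 + 9·(2) = 7.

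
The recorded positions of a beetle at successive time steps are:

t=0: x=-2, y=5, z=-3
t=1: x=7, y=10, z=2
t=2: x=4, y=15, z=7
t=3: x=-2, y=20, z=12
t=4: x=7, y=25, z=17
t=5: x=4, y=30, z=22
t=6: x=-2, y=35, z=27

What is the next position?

x=7, y=40, z=32

X: cycles through -2, 7, 4 every 3 steps. Step 7 lands at position 1 of the cycle → 7.
Y: linear, +5 per step → 40 at step 7.
Z: linear, +5 per step → 32 at step 7.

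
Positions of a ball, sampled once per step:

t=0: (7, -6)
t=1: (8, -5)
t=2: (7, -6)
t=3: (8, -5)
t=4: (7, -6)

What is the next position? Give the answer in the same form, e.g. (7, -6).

(8, -5)

The jumps are (+1, +1), (-1, -1), (+1, +1), (-1, -1) — a geometric progression with ratio -1.
step 5: (7, -6) + (+1, +1) → (8, -5)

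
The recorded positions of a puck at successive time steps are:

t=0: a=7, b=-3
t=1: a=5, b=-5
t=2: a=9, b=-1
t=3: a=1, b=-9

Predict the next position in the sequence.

Step-to-step displacements: (-2,-2), (+4,+4), (-8,-8); each is -2× the previous.
step 4: a=1, b=-9 + (+16,+16) → a=17, b=7

a=17, b=7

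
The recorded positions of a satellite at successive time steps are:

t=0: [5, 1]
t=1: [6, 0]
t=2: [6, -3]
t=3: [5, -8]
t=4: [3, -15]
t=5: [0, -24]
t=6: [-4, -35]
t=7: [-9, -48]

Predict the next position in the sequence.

[-15, -63]

Successive displacements: [+1, -1], [+0, -3], [-1, -5], [-2, -7], [-3, -9], [-4, -11], [-5, -13] — each changes by [-1, -2].
step 8: [-9, -48] + [-6, -15] → [-15, -63]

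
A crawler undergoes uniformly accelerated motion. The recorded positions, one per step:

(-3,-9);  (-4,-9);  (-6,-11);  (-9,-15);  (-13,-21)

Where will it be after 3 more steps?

(-31,-51)

Successive displacements: (-1,+0), (-2,-2), (-3,-4), (-4,-6) — each changes by (-1,-2).
step 5: (-13,-21) + (-5,-8) → (-18,-29)
step 6: (-18,-29) + (-6,-10) → (-24,-39)
step 7: (-24,-39) + (-7,-12) → (-31,-51)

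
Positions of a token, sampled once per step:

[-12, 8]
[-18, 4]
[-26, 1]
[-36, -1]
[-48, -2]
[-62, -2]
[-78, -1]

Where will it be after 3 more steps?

[-138, 8]

First differences are [-6, -4], [-8, -3], [-10, -2], [-12, -1], [-14, +0], [-16, +1]; their common second difference is [-2, +1] (constant acceleration).
step 7: [-78, -1] + [-18, +2] → [-96, 1]
step 8: [-96, 1] + [-20, +3] → [-116, 4]
step 9: [-116, 4] + [-22, +4] → [-138, 8]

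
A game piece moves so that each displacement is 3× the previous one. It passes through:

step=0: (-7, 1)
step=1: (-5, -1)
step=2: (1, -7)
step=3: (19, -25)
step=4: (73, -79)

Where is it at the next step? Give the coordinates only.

Step-to-step displacements: (+2, -2), (+6, -6), (+18, -18), (+54, -54); each is 3× the previous.
step 5: (73, -79) + (+162, -162) → (235, -241)

(235, -241)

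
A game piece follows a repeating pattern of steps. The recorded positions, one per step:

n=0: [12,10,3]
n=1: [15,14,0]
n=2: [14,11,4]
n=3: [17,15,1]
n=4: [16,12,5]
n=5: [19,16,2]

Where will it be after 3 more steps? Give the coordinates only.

[20,14,7]

Differencing gives [+3,+4,-3], [-1,-3,+4], [+3,+4,-3], [-1,-3,+4], [+3,+4,-3]. This is the pattern [+3,+4,-3], [-1,-3,+4] repeated.
step 6: apply [-1,-3,+4] → [18,13,6]
step 7: apply [+3,+4,-3] → [21,17,3]
step 8: apply [-1,-3,+4] → [20,14,7]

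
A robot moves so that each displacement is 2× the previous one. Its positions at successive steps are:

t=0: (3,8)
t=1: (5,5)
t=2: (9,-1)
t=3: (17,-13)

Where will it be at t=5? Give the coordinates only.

Step-to-step displacements: (+2,-3), (+4,-6), (+8,-12); each is 2× the previous.
step 4: (17,-13) + (+16,-24) → (33,-37)
step 5: (33,-37) + (+32,-48) → (65,-85)

(65,-85)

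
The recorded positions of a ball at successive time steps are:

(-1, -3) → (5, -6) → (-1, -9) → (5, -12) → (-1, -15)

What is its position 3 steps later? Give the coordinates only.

(5, -24)

First: cycles through -1, 5 every 2 steps. Step 7 lands at position 1 of the cycle → 5.
Second: linear, -3 per step → -24 at step 7.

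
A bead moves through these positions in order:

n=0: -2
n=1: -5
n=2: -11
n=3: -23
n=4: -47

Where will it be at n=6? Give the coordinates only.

-191

Consecutive displacements -3, -6, -12, -24 scale by a factor of 2 each step.
step 5: -47 − 48 → -95
step 6: -95 − 96 → -191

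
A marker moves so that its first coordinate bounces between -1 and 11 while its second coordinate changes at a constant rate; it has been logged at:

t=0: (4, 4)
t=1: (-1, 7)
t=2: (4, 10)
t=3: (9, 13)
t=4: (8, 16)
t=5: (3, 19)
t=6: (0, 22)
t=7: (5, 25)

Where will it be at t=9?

(7, 31)

The first coordinate travels 5 per step and bounces off the walls at -1 and 11.
  step 8: 5 → 10
  step 9: 10 → 7
The second coordinate changes by +3 each step: at step 9 it is 31.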